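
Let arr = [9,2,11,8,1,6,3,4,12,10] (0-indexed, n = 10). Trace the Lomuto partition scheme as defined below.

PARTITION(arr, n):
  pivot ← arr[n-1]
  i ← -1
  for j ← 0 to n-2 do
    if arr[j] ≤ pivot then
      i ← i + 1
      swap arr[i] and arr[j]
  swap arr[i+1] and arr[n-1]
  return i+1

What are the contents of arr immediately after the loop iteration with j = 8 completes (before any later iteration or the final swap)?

[9,2,8,1,6,3,4,11,12,10]

pivot = arr[9] = 10; i = -1
j=0: arr[0]=9 ≤ 10 → i=0, swap arr[0],arr[0] (no change) → [9,2,11,8,1,6,3,4,12,10]
j=1: arr[1]=2 ≤ 10 → i=1, swap arr[1],arr[1] (no change) → [9,2,11,8,1,6,3,4,12,10]
j=2: arr[2]=11 > 10 → no swap
j=3: arr[3]=8 ≤ 10 → i=2, swap arr[2],arr[3] → [9,2,8,11,1,6,3,4,12,10]
j=4: arr[4]=1 ≤ 10 → i=3, swap arr[3],arr[4] → [9,2,8,1,11,6,3,4,12,10]
j=5: arr[5]=6 ≤ 10 → i=4, swap arr[4],arr[5] → [9,2,8,1,6,11,3,4,12,10]
j=6: arr[6]=3 ≤ 10 → i=5, swap arr[5],arr[6] → [9,2,8,1,6,3,11,4,12,10]
j=7: arr[7]=4 ≤ 10 → i=6, swap arr[6],arr[7] → [9,2,8,1,6,3,4,11,12,10]
j=8: arr[8]=12 > 10 → no swap
(after j=8) arr = [9,2,8,1,6,3,4,11,12,10]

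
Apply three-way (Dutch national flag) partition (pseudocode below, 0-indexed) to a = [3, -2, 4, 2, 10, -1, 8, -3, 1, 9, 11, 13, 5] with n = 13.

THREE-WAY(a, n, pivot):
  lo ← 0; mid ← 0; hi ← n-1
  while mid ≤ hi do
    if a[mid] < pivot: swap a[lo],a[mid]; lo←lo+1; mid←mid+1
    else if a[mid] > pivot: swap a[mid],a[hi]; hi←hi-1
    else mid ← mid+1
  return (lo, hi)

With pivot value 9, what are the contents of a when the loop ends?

[3, -2, 4, 2, 5, -1, 8, -3, 1, 9, 13, 11, 10]

lo=0 mid=0 hi=12
3<9: swap(0,0), lo=1 mid=1 ⇒ [3, -2, 4, 2, 10, -1, 8, -3, 1, 9, 11, 13, 5]
-2<9: swap(1,1), lo=2 mid=2 ⇒ [3, -2, 4, 2, 10, -1, 8, -3, 1, 9, 11, 13, 5]
4<9: swap(2,2), lo=3 mid=3 ⇒ [3, -2, 4, 2, 10, -1, 8, -3, 1, 9, 11, 13, 5]
2<9: swap(3,3), lo=4 mid=4 ⇒ [3, -2, 4, 2, 10, -1, 8, -3, 1, 9, 11, 13, 5]
10>9: swap(4,12), hi=11 ⇒ [3, -2, 4, 2, 5, -1, 8, -3, 1, 9, 11, 13, 10]
5<9: swap(4,4), lo=5 mid=5 ⇒ [3, -2, 4, 2, 5, -1, 8, -3, 1, 9, 11, 13, 10]
-1<9: swap(5,5), lo=6 mid=6 ⇒ [3, -2, 4, 2, 5, -1, 8, -3, 1, 9, 11, 13, 10]
8<9: swap(6,6), lo=7 mid=7 ⇒ [3, -2, 4, 2, 5, -1, 8, -3, 1, 9, 11, 13, 10]
-3<9: swap(7,7), lo=8 mid=8 ⇒ [3, -2, 4, 2, 5, -1, 8, -3, 1, 9, 11, 13, 10]
1<9: swap(8,8), lo=9 mid=9 ⇒ [3, -2, 4, 2, 5, -1, 8, -3, 1, 9, 11, 13, 10]
9=9: mid=10
11>9: swap(10,11), hi=10 ⇒ [3, -2, 4, 2, 5, -1, 8, -3, 1, 9, 13, 11, 10]
13>9: swap(10,10), hi=9 ⇒ [3, -2, 4, 2, 5, -1, 8, -3, 1, 9, 13, 11, 10]
done. lo=9 hi=9; a=[3, -2, 4, 2, 5, -1, 8, -3, 1, 9, 13, 11, 10]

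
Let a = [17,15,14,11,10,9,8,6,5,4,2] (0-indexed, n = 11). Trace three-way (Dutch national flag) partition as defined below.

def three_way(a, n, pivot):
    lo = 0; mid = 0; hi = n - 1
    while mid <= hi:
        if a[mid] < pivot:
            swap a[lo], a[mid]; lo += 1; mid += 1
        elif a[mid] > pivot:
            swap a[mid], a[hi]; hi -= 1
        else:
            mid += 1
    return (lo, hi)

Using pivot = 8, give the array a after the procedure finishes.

[2,4,5,6,8,9,10,11,14,15,17]

lo=0 mid=0 hi=10
17>8: swap(0,10), hi=9 ⇒ [2,15,14,11,10,9,8,6,5,4,17]
2<8: swap(0,0), lo=1 mid=1 ⇒ [2,15,14,11,10,9,8,6,5,4,17]
15>8: swap(1,9), hi=8 ⇒ [2,4,14,11,10,9,8,6,5,15,17]
4<8: swap(1,1), lo=2 mid=2 ⇒ [2,4,14,11,10,9,8,6,5,15,17]
14>8: swap(2,8), hi=7 ⇒ [2,4,5,11,10,9,8,6,14,15,17]
5<8: swap(2,2), lo=3 mid=3 ⇒ [2,4,5,11,10,9,8,6,14,15,17]
11>8: swap(3,7), hi=6 ⇒ [2,4,5,6,10,9,8,11,14,15,17]
6<8: swap(3,3), lo=4 mid=4 ⇒ [2,4,5,6,10,9,8,11,14,15,17]
10>8: swap(4,6), hi=5 ⇒ [2,4,5,6,8,9,10,11,14,15,17]
8=8: mid=5
9>8: swap(5,5), hi=4 ⇒ [2,4,5,6,8,9,10,11,14,15,17]
done. lo=4 hi=4; a=[2,4,5,6,8,9,10,11,14,15,17]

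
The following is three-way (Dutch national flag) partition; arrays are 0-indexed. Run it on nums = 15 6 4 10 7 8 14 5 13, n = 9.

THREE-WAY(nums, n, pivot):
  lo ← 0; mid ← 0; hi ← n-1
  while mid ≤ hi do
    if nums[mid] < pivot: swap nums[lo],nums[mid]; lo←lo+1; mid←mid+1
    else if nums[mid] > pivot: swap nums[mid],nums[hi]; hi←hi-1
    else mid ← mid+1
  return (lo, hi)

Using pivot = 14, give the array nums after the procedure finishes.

13 6 4 10 7 8 5 14 15

lo=0 mid=0 hi=8
15>14: swap(0,8), hi=7 ⇒ 13 6 4 10 7 8 14 5 15
13<14: swap(0,0), lo=1 mid=1 ⇒ 13 6 4 10 7 8 14 5 15
6<14: swap(1,1), lo=2 mid=2 ⇒ 13 6 4 10 7 8 14 5 15
4<14: swap(2,2), lo=3 mid=3 ⇒ 13 6 4 10 7 8 14 5 15
10<14: swap(3,3), lo=4 mid=4 ⇒ 13 6 4 10 7 8 14 5 15
7<14: swap(4,4), lo=5 mid=5 ⇒ 13 6 4 10 7 8 14 5 15
8<14: swap(5,5), lo=6 mid=6 ⇒ 13 6 4 10 7 8 14 5 15
14=14: mid=7
5<14: swap(6,7), lo=7 mid=8 ⇒ 13 6 4 10 7 8 5 14 15
done. lo=7 hi=7; nums=13 6 4 10 7 8 5 14 15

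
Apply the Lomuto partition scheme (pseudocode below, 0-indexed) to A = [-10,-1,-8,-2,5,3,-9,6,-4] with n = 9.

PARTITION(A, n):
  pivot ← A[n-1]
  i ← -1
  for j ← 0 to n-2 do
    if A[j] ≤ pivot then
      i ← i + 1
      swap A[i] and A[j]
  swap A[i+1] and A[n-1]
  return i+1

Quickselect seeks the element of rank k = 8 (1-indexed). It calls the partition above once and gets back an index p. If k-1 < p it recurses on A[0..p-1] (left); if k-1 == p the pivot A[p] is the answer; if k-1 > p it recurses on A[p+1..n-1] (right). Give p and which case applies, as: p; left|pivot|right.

3; right

pivot=-4, i=-1
j=0: -10≤-4, i=0, swap(0,0) ⇒ [-10,-1,-8,-2,5,3,-9,6,-4]
j=1: -1>-4, skip
j=2: -8≤-4, i=1, swap(1,2) ⇒ [-10,-8,-1,-2,5,3,-9,6,-4]
j=3: -2>-4, skip
j=4: 5>-4, skip
j=5: 3>-4, skip
j=6: -9≤-4, i=2, swap(2,6) ⇒ [-10,-8,-9,-2,5,3,-1,6,-4]
j=7: 6>-4, skip
swap(3,8) ⇒ [-10,-8,-9,-4,5,3,-1,6,-2]; return 3
p = 3; k-1 = 7 > 3 ⇒ right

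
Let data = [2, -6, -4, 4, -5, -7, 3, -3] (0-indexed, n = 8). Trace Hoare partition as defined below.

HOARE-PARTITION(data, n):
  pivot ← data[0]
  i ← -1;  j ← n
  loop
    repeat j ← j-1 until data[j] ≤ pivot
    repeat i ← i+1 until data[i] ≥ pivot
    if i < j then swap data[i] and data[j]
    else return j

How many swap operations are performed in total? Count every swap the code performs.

2

pivot=2
j stops at 7 (-3), i stops at 0 (2); swap ⇒ [-3, -6, -4, 4, -5, -7, 3, 2]
j stops at 5 (-7), i stops at 3 (4); swap ⇒ [-3, -6, -4, -7, -5, 4, 3, 2]
j stops at 4, i stops at 5; i≥j ⇒ return 4. data=[-3, -6, -4, -7, -5, 4, 3, 2]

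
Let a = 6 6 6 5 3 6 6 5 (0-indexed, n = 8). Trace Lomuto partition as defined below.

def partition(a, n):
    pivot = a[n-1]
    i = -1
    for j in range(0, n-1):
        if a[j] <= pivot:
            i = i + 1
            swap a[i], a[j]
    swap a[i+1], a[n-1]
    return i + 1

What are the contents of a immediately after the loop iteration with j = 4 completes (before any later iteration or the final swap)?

pivot=5, i=-1
j=0: 6>5, skip
j=1: 6>5, skip
j=2: 6>5, skip
j=3: 5≤5, i=0, swap(0,3) ⇒ 5 6 6 6 3 6 6 5
j=4: 3≤5, i=1, swap(1,4) ⇒ 5 3 6 6 6 6 6 5
(after j=4) a = 5 3 6 6 6 6 6 5

5 3 6 6 6 6 6 5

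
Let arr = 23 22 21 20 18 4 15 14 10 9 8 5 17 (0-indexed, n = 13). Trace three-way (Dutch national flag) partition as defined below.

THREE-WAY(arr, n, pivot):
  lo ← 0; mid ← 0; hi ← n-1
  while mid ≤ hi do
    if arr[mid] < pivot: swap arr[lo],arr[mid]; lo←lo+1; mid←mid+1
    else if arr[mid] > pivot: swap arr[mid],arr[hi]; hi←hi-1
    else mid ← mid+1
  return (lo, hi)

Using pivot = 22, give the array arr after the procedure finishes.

17 21 20 18 4 15 14 10 9 8 5 22 23

lo=0 mid=0 hi=12
23>22: swap(0,12), hi=11 ⇒ 17 22 21 20 18 4 15 14 10 9 8 5 23
17<22: swap(0,0), lo=1 mid=1 ⇒ 17 22 21 20 18 4 15 14 10 9 8 5 23
22=22: mid=2
21<22: swap(1,2), lo=2 mid=3 ⇒ 17 21 22 20 18 4 15 14 10 9 8 5 23
20<22: swap(2,3), lo=3 mid=4 ⇒ 17 21 20 22 18 4 15 14 10 9 8 5 23
18<22: swap(3,4), lo=4 mid=5 ⇒ 17 21 20 18 22 4 15 14 10 9 8 5 23
4<22: swap(4,5), lo=5 mid=6 ⇒ 17 21 20 18 4 22 15 14 10 9 8 5 23
15<22: swap(5,6), lo=6 mid=7 ⇒ 17 21 20 18 4 15 22 14 10 9 8 5 23
14<22: swap(6,7), lo=7 mid=8 ⇒ 17 21 20 18 4 15 14 22 10 9 8 5 23
10<22: swap(7,8), lo=8 mid=9 ⇒ 17 21 20 18 4 15 14 10 22 9 8 5 23
9<22: swap(8,9), lo=9 mid=10 ⇒ 17 21 20 18 4 15 14 10 9 22 8 5 23
8<22: swap(9,10), lo=10 mid=11 ⇒ 17 21 20 18 4 15 14 10 9 8 22 5 23
5<22: swap(10,11), lo=11 mid=12 ⇒ 17 21 20 18 4 15 14 10 9 8 5 22 23
done. lo=11 hi=11; arr=17 21 20 18 4 15 14 10 9 8 5 22 23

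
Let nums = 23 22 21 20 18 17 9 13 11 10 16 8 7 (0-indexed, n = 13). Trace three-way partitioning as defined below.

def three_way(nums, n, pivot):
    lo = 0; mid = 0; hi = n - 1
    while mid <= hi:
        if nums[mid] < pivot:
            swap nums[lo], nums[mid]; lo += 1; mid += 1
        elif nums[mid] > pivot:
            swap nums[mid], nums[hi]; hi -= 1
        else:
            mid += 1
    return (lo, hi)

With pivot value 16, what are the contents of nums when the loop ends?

7 8 10 11 13 9 16 17 18 20 21 22 23

pivot = 16; lo=0, mid=0, hi=12
nums[mid]=23>16: swap nums[0],nums[12]; hi=11 → 7 22 21 20 18 17 9 13 11 10 16 8 23
nums[mid]=7<16: swap nums[0],nums[0]; lo=1,mid=1 → 7 22 21 20 18 17 9 13 11 10 16 8 23
nums[mid]=22>16: swap nums[1],nums[11]; hi=10 → 7 8 21 20 18 17 9 13 11 10 16 22 23
nums[mid]=8<16: swap nums[1],nums[1]; lo=2,mid=2 → 7 8 21 20 18 17 9 13 11 10 16 22 23
nums[mid]=21>16: swap nums[2],nums[10]; hi=9 → 7 8 16 20 18 17 9 13 11 10 21 22 23
nums[mid]=16=16: mid=3
nums[mid]=20>16: swap nums[3],nums[9]; hi=8 → 7 8 16 10 18 17 9 13 11 20 21 22 23
nums[mid]=10<16: swap nums[2],nums[3]; lo=3,mid=4 → 7 8 10 16 18 17 9 13 11 20 21 22 23
nums[mid]=18>16: swap nums[4],nums[8]; hi=7 → 7 8 10 16 11 17 9 13 18 20 21 22 23
nums[mid]=11<16: swap nums[3],nums[4]; lo=4,mid=5 → 7 8 10 11 16 17 9 13 18 20 21 22 23
nums[mid]=17>16: swap nums[5],nums[7]; hi=6 → 7 8 10 11 16 13 9 17 18 20 21 22 23
nums[mid]=13<16: swap nums[4],nums[5]; lo=5,mid=6 → 7 8 10 11 13 16 9 17 18 20 21 22 23
nums[mid]=9<16: swap nums[5],nums[6]; lo=6,mid=7 → 7 8 10 11 13 9 16 17 18 20 21 22 23
end: lo=6, hi=6; nums = 7 8 10 11 13 9 16 17 18 20 21 22 23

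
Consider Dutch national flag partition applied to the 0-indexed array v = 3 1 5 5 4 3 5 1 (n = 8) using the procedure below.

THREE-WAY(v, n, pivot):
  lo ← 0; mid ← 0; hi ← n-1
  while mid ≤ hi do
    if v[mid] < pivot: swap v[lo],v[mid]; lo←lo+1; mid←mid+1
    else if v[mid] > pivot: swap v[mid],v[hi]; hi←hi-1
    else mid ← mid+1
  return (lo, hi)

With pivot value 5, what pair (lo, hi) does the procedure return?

(5, 7)

pivot = 5; lo=0, mid=0, hi=7
v[mid]=3<5: swap v[0],v[0]; lo=1,mid=1 → 3 1 5 5 4 3 5 1
v[mid]=1<5: swap v[1],v[1]; lo=2,mid=2 → 3 1 5 5 4 3 5 1
v[mid]=5=5: mid=3
v[mid]=5=5: mid=4
v[mid]=4<5: swap v[2],v[4]; lo=3,mid=5 → 3 1 4 5 5 3 5 1
v[mid]=3<5: swap v[3],v[5]; lo=4,mid=6 → 3 1 4 3 5 5 5 1
v[mid]=5=5: mid=7
v[mid]=1<5: swap v[4],v[7]; lo=5,mid=8 → 3 1 4 3 1 5 5 5
end: lo=5, hi=7; v = 3 1 4 3 1 5 5 5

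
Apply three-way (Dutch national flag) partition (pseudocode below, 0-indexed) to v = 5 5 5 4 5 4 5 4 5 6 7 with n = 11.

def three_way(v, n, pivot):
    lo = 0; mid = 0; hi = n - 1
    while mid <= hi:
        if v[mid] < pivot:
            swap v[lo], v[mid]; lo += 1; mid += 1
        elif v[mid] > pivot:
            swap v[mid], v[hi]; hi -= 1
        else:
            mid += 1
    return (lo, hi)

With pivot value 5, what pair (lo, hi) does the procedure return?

lo=0 mid=0 hi=10
5=5: mid=1
5=5: mid=2
5=5: mid=3
4<5: swap(0,3), lo=1 mid=4 ⇒ 4 5 5 5 5 4 5 4 5 6 7
5=5: mid=5
4<5: swap(1,5), lo=2 mid=6 ⇒ 4 4 5 5 5 5 5 4 5 6 7
5=5: mid=7
4<5: swap(2,7), lo=3 mid=8 ⇒ 4 4 4 5 5 5 5 5 5 6 7
5=5: mid=9
6>5: swap(9,10), hi=9 ⇒ 4 4 4 5 5 5 5 5 5 7 6
7>5: swap(9,9), hi=8 ⇒ 4 4 4 5 5 5 5 5 5 7 6
done. lo=3 hi=8; v=4 4 4 5 5 5 5 5 5 7 6

(3, 8)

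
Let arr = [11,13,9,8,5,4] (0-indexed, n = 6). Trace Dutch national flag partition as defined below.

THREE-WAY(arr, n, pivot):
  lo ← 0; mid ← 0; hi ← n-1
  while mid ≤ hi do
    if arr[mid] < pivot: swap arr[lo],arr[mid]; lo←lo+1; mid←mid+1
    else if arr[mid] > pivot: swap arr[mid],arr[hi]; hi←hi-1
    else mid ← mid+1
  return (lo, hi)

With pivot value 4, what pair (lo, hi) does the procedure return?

(0, 0)

lo=0 mid=0 hi=5
11>4: swap(0,5), hi=4 ⇒ [4,13,9,8,5,11]
4=4: mid=1
13>4: swap(1,4), hi=3 ⇒ [4,5,9,8,13,11]
5>4: swap(1,3), hi=2 ⇒ [4,8,9,5,13,11]
8>4: swap(1,2), hi=1 ⇒ [4,9,8,5,13,11]
9>4: swap(1,1), hi=0 ⇒ [4,9,8,5,13,11]
done. lo=0 hi=0; arr=[4,9,8,5,13,11]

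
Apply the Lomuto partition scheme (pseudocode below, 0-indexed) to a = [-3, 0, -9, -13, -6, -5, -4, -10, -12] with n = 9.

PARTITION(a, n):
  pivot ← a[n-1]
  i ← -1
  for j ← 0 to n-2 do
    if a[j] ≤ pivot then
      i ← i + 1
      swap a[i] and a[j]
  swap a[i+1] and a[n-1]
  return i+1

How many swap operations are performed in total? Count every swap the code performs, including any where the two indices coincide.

pivot=-12, i=-1
j=0: -3>-12, skip
j=1: 0>-12, skip
j=2: -9>-12, skip
j=3: -13≤-12, i=0, swap(0,3) ⇒ [-13, 0, -9, -3, -6, -5, -4, -10, -12]
j=4: -6>-12, skip
j=5: -5>-12, skip
j=6: -4>-12, skip
j=7: -10>-12, skip
swap(1,8) ⇒ [-13, -12, -9, -3, -6, -5, -4, -10, 0]; return 1

2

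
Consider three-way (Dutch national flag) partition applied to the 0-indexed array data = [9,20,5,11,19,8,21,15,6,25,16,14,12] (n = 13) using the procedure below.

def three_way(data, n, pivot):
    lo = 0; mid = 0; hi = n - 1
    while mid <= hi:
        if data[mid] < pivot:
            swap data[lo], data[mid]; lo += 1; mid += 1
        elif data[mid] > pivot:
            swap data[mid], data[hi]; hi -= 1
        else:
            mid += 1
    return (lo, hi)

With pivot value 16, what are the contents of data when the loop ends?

[9,12,5,11,14,8,15,6,16,25,21,19,20]

pivot = 16; lo=0, mid=0, hi=12
data[mid]=9<16: swap data[0],data[0]; lo=1,mid=1 → [9,20,5,11,19,8,21,15,6,25,16,14,12]
data[mid]=20>16: swap data[1],data[12]; hi=11 → [9,12,5,11,19,8,21,15,6,25,16,14,20]
data[mid]=12<16: swap data[1],data[1]; lo=2,mid=2 → [9,12,5,11,19,8,21,15,6,25,16,14,20]
data[mid]=5<16: swap data[2],data[2]; lo=3,mid=3 → [9,12,5,11,19,8,21,15,6,25,16,14,20]
data[mid]=11<16: swap data[3],data[3]; lo=4,mid=4 → [9,12,5,11,19,8,21,15,6,25,16,14,20]
data[mid]=19>16: swap data[4],data[11]; hi=10 → [9,12,5,11,14,8,21,15,6,25,16,19,20]
data[mid]=14<16: swap data[4],data[4]; lo=5,mid=5 → [9,12,5,11,14,8,21,15,6,25,16,19,20]
data[mid]=8<16: swap data[5],data[5]; lo=6,mid=6 → [9,12,5,11,14,8,21,15,6,25,16,19,20]
data[mid]=21>16: swap data[6],data[10]; hi=9 → [9,12,5,11,14,8,16,15,6,25,21,19,20]
data[mid]=16=16: mid=7
data[mid]=15<16: swap data[6],data[7]; lo=7,mid=8 → [9,12,5,11,14,8,15,16,6,25,21,19,20]
data[mid]=6<16: swap data[7],data[8]; lo=8,mid=9 → [9,12,5,11,14,8,15,6,16,25,21,19,20]
data[mid]=25>16: swap data[9],data[9]; hi=8 → [9,12,5,11,14,8,15,6,16,25,21,19,20]
end: lo=8, hi=8; data = [9,12,5,11,14,8,15,6,16,25,21,19,20]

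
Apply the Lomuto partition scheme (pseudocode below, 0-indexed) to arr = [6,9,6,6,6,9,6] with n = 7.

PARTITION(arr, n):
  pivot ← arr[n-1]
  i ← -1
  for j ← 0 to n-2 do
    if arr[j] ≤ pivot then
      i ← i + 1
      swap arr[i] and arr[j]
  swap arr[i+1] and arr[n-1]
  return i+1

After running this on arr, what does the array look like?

pivot = arr[6] = 6; i = -1
j=0: arr[0]=6 ≤ 6 → i=0, swap arr[0],arr[0] (no change) → [6,9,6,6,6,9,6]
j=1: arr[1]=9 > 6 → no swap
j=2: arr[2]=6 ≤ 6 → i=1, swap arr[1],arr[2] → [6,6,9,6,6,9,6]
j=3: arr[3]=6 ≤ 6 → i=2, swap arr[2],arr[3] → [6,6,6,9,6,9,6]
j=4: arr[4]=6 ≤ 6 → i=3, swap arr[3],arr[4] → [6,6,6,6,9,9,6]
j=5: arr[5]=9 > 6 → no swap
final swap arr[4],arr[6] → [6,6,6,6,6,9,9]; return 4

[6,6,6,6,6,9,9]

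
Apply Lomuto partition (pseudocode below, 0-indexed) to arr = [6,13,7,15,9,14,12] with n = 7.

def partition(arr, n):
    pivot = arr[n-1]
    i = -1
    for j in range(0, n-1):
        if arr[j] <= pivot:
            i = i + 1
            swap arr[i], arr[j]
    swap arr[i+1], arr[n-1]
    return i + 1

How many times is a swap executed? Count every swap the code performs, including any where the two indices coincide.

pivot = arr[6] = 12; i = -1
j=0: arr[0]=6 ≤ 12 → i=0, swap arr[0],arr[0] (no change) → [6,13,7,15,9,14,12]
j=1: arr[1]=13 > 12 → no swap
j=2: arr[2]=7 ≤ 12 → i=1, swap arr[1],arr[2] → [6,7,13,15,9,14,12]
j=3: arr[3]=15 > 12 → no swap
j=4: arr[4]=9 ≤ 12 → i=2, swap arr[2],arr[4] → [6,7,9,15,13,14,12]
j=5: arr[5]=14 > 12 → no swap
final swap arr[3],arr[6] → [6,7,9,12,13,14,15]; return 3

4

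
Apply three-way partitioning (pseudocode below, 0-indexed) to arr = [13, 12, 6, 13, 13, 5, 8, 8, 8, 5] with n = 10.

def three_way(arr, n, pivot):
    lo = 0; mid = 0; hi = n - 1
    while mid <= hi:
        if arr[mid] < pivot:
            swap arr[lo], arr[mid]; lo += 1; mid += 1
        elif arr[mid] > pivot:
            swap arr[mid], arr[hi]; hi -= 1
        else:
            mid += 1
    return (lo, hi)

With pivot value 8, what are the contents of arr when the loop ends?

lo=0 mid=0 hi=9
13>8: swap(0,9), hi=8 ⇒ [5, 12, 6, 13, 13, 5, 8, 8, 8, 13]
5<8: swap(0,0), lo=1 mid=1 ⇒ [5, 12, 6, 13, 13, 5, 8, 8, 8, 13]
12>8: swap(1,8), hi=7 ⇒ [5, 8, 6, 13, 13, 5, 8, 8, 12, 13]
8=8: mid=2
6<8: swap(1,2), lo=2 mid=3 ⇒ [5, 6, 8, 13, 13, 5, 8, 8, 12, 13]
13>8: swap(3,7), hi=6 ⇒ [5, 6, 8, 8, 13, 5, 8, 13, 12, 13]
8=8: mid=4
13>8: swap(4,6), hi=5 ⇒ [5, 6, 8, 8, 8, 5, 13, 13, 12, 13]
8=8: mid=5
5<8: swap(2,5), lo=3 mid=6 ⇒ [5, 6, 5, 8, 8, 8, 13, 13, 12, 13]
done. lo=3 hi=5; arr=[5, 6, 5, 8, 8, 8, 13, 13, 12, 13]

[5, 6, 5, 8, 8, 8, 13, 13, 12, 13]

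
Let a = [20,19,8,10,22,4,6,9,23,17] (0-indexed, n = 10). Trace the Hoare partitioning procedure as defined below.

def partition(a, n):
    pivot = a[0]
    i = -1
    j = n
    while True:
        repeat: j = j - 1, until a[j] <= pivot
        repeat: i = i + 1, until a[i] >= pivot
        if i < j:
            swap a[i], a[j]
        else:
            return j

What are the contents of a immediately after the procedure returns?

[17,19,8,10,9,4,6,22,23,20]

pivot = a[0] = 20; i = -1, j = 10
j→9 (a[9]=17≤20), i→0 (a[0]=20≥20); i<j, swap → [17,19,8,10,22,4,6,9,23,20]
j→7 (a[7]=9≤20), i→4 (a[4]=22≥20); i<j, swap → [17,19,8,10,9,4,6,22,23,20]
j→6, i→7; i≥j, return j=6. a = [17,19,8,10,9,4,6,22,23,20]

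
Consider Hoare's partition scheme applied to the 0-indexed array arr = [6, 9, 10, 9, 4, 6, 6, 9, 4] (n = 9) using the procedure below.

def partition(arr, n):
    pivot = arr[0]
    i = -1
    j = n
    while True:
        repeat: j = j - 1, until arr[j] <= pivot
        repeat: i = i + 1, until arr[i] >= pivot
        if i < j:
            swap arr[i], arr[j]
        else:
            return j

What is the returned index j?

pivot=6
j stops at 8 (4), i stops at 0 (6); swap ⇒ [4, 9, 10, 9, 4, 6, 6, 9, 6]
j stops at 6 (6), i stops at 1 (9); swap ⇒ [4, 6, 10, 9, 4, 6, 9, 9, 6]
j stops at 5 (6), i stops at 2 (10); swap ⇒ [4, 6, 6, 9, 4, 10, 9, 9, 6]
j stops at 4 (4), i stops at 3 (9); swap ⇒ [4, 6, 6, 4, 9, 10, 9, 9, 6]
j stops at 3, i stops at 4; i≥j ⇒ return 3. arr=[4, 6, 6, 4, 9, 10, 9, 9, 6]

3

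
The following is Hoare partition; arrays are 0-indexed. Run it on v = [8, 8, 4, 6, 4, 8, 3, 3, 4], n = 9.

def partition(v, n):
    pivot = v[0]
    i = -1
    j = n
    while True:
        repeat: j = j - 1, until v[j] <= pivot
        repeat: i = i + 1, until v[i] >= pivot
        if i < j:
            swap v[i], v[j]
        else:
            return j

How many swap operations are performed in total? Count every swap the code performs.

pivot = v[0] = 8; i = -1, j = 9
j→8 (v[8]=4≤8), i→0 (v[0]=8≥8); i<j, swap → [4, 8, 4, 6, 4, 8, 3, 3, 8]
j→7 (v[7]=3≤8), i→1 (v[1]=8≥8); i<j, swap → [4, 3, 4, 6, 4, 8, 3, 8, 8]
j→6 (v[6]=3≤8), i→5 (v[5]=8≥8); i<j, swap → [4, 3, 4, 6, 4, 3, 8, 8, 8]
j→5, i→6; i≥j, return j=5. v = [4, 3, 4, 6, 4, 3, 8, 8, 8]

3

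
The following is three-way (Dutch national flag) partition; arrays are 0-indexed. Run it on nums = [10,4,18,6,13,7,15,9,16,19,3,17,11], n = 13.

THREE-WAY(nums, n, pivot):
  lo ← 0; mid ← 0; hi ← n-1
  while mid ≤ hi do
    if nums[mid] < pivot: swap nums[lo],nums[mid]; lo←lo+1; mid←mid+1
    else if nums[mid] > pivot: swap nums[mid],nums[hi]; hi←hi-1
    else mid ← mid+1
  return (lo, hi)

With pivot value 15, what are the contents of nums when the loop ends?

lo=0 mid=0 hi=12
10<15: swap(0,0), lo=1 mid=1 ⇒ [10,4,18,6,13,7,15,9,16,19,3,17,11]
4<15: swap(1,1), lo=2 mid=2 ⇒ [10,4,18,6,13,7,15,9,16,19,3,17,11]
18>15: swap(2,12), hi=11 ⇒ [10,4,11,6,13,7,15,9,16,19,3,17,18]
11<15: swap(2,2), lo=3 mid=3 ⇒ [10,4,11,6,13,7,15,9,16,19,3,17,18]
6<15: swap(3,3), lo=4 mid=4 ⇒ [10,4,11,6,13,7,15,9,16,19,3,17,18]
13<15: swap(4,4), lo=5 mid=5 ⇒ [10,4,11,6,13,7,15,9,16,19,3,17,18]
7<15: swap(5,5), lo=6 mid=6 ⇒ [10,4,11,6,13,7,15,9,16,19,3,17,18]
15=15: mid=7
9<15: swap(6,7), lo=7 mid=8 ⇒ [10,4,11,6,13,7,9,15,16,19,3,17,18]
16>15: swap(8,11), hi=10 ⇒ [10,4,11,6,13,7,9,15,17,19,3,16,18]
17>15: swap(8,10), hi=9 ⇒ [10,4,11,6,13,7,9,15,3,19,17,16,18]
3<15: swap(7,8), lo=8 mid=9 ⇒ [10,4,11,6,13,7,9,3,15,19,17,16,18]
19>15: swap(9,9), hi=8 ⇒ [10,4,11,6,13,7,9,3,15,19,17,16,18]
done. lo=8 hi=8; nums=[10,4,11,6,13,7,9,3,15,19,17,16,18]

[10,4,11,6,13,7,9,3,15,19,17,16,18]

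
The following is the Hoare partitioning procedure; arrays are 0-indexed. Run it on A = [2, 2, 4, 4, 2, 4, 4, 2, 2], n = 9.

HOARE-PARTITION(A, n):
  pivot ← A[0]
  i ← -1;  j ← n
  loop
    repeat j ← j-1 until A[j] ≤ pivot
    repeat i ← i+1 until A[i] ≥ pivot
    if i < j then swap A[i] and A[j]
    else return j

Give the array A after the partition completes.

pivot=2
j stops at 8 (2), i stops at 0 (2); swap ⇒ [2, 2, 4, 4, 2, 4, 4, 2, 2]
j stops at 7 (2), i stops at 1 (2); swap ⇒ [2, 2, 4, 4, 2, 4, 4, 2, 2]
j stops at 4 (2), i stops at 2 (4); swap ⇒ [2, 2, 2, 4, 4, 4, 4, 2, 2]
j stops at 2, i stops at 3; i≥j ⇒ return 2. A=[2, 2, 2, 4, 4, 4, 4, 2, 2]

[2, 2, 2, 4, 4, 4, 4, 2, 2]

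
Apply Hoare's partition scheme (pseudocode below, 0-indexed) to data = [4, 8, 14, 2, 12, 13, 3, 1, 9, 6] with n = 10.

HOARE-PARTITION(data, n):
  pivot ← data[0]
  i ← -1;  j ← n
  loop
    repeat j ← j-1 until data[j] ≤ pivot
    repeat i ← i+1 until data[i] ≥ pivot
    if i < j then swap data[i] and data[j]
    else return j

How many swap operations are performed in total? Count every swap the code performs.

pivot = data[0] = 4; i = -1, j = 10
j→7 (data[7]=1≤4), i→0 (data[0]=4≥4); i<j, swap → [1, 8, 14, 2, 12, 13, 3, 4, 9, 6]
j→6 (data[6]=3≤4), i→1 (data[1]=8≥4); i<j, swap → [1, 3, 14, 2, 12, 13, 8, 4, 9, 6]
j→3 (data[3]=2≤4), i→2 (data[2]=14≥4); i<j, swap → [1, 3, 2, 14, 12, 13, 8, 4, 9, 6]
j→2, i→3; i≥j, return j=2. data = [1, 3, 2, 14, 12, 13, 8, 4, 9, 6]

3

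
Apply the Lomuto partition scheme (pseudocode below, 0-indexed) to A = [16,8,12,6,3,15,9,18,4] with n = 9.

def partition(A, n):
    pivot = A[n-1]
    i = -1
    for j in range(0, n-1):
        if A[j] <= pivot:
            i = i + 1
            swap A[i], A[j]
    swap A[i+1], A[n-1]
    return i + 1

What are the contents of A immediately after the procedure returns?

[3,4,12,6,16,15,9,18,8]

pivot=4, i=-1
j=0: 16>4, skip
j=1: 8>4, skip
j=2: 12>4, skip
j=3: 6>4, skip
j=4: 3≤4, i=0, swap(0,4) ⇒ [3,8,12,6,16,15,9,18,4]
j=5: 15>4, skip
j=6: 9>4, skip
j=7: 18>4, skip
swap(1,8) ⇒ [3,4,12,6,16,15,9,18,8]; return 1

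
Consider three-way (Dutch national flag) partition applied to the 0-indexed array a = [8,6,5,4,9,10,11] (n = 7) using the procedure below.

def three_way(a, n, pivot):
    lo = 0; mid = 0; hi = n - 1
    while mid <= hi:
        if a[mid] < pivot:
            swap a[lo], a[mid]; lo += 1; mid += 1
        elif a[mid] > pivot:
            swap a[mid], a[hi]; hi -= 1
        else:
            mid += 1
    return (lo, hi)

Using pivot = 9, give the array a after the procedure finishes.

[8,6,5,4,9,11,10]

lo=0 mid=0 hi=6
8<9: swap(0,0), lo=1 mid=1 ⇒ [8,6,5,4,9,10,11]
6<9: swap(1,1), lo=2 mid=2 ⇒ [8,6,5,4,9,10,11]
5<9: swap(2,2), lo=3 mid=3 ⇒ [8,6,5,4,9,10,11]
4<9: swap(3,3), lo=4 mid=4 ⇒ [8,6,5,4,9,10,11]
9=9: mid=5
10>9: swap(5,6), hi=5 ⇒ [8,6,5,4,9,11,10]
11>9: swap(5,5), hi=4 ⇒ [8,6,5,4,9,11,10]
done. lo=4 hi=4; a=[8,6,5,4,9,11,10]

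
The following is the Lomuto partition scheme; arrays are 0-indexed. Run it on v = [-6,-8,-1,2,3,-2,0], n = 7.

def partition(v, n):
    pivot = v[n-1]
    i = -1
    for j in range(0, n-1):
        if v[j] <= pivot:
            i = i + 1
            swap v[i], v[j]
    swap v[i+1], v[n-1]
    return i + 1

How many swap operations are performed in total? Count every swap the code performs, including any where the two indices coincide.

5

pivot = v[6] = 0; i = -1
j=0: v[0]=-6 ≤ 0 → i=0, swap v[0],v[0] (no change) → [-6,-8,-1,2,3,-2,0]
j=1: v[1]=-8 ≤ 0 → i=1, swap v[1],v[1] (no change) → [-6,-8,-1,2,3,-2,0]
j=2: v[2]=-1 ≤ 0 → i=2, swap v[2],v[2] (no change) → [-6,-8,-1,2,3,-2,0]
j=3: v[3]=2 > 0 → no swap
j=4: v[4]=3 > 0 → no swap
j=5: v[5]=-2 ≤ 0 → i=3, swap v[3],v[5] → [-6,-8,-1,-2,3,2,0]
final swap v[4],v[6] → [-6,-8,-1,-2,0,2,3]; return 4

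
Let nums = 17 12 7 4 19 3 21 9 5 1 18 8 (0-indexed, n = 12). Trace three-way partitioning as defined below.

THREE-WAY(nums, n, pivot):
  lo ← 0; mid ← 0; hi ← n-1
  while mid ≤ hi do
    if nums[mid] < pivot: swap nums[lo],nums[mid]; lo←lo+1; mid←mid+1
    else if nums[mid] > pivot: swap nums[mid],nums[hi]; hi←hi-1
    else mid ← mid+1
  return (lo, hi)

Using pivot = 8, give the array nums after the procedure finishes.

lo=0 mid=0 hi=11
17>8: swap(0,11), hi=10 ⇒ 8 12 7 4 19 3 21 9 5 1 18 17
8=8: mid=1
12>8: swap(1,10), hi=9 ⇒ 8 18 7 4 19 3 21 9 5 1 12 17
18>8: swap(1,9), hi=8 ⇒ 8 1 7 4 19 3 21 9 5 18 12 17
1<8: swap(0,1), lo=1 mid=2 ⇒ 1 8 7 4 19 3 21 9 5 18 12 17
7<8: swap(1,2), lo=2 mid=3 ⇒ 1 7 8 4 19 3 21 9 5 18 12 17
4<8: swap(2,3), lo=3 mid=4 ⇒ 1 7 4 8 19 3 21 9 5 18 12 17
19>8: swap(4,8), hi=7 ⇒ 1 7 4 8 5 3 21 9 19 18 12 17
5<8: swap(3,4), lo=4 mid=5 ⇒ 1 7 4 5 8 3 21 9 19 18 12 17
3<8: swap(4,5), lo=5 mid=6 ⇒ 1 7 4 5 3 8 21 9 19 18 12 17
21>8: swap(6,7), hi=6 ⇒ 1 7 4 5 3 8 9 21 19 18 12 17
9>8: swap(6,6), hi=5 ⇒ 1 7 4 5 3 8 9 21 19 18 12 17
done. lo=5 hi=5; nums=1 7 4 5 3 8 9 21 19 18 12 17

1 7 4 5 3 8 9 21 19 18 12 17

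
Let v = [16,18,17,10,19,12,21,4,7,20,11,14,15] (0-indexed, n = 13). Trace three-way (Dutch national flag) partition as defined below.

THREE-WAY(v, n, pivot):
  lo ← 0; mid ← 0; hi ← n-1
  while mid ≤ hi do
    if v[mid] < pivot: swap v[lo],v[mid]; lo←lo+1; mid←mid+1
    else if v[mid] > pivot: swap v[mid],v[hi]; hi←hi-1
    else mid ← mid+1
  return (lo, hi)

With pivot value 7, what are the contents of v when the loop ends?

lo=0 mid=0 hi=12
16>7: swap(0,12), hi=11 ⇒ [15,18,17,10,19,12,21,4,7,20,11,14,16]
15>7: swap(0,11), hi=10 ⇒ [14,18,17,10,19,12,21,4,7,20,11,15,16]
14>7: swap(0,10), hi=9 ⇒ [11,18,17,10,19,12,21,4,7,20,14,15,16]
11>7: swap(0,9), hi=8 ⇒ [20,18,17,10,19,12,21,4,7,11,14,15,16]
20>7: swap(0,8), hi=7 ⇒ [7,18,17,10,19,12,21,4,20,11,14,15,16]
7=7: mid=1
18>7: swap(1,7), hi=6 ⇒ [7,4,17,10,19,12,21,18,20,11,14,15,16]
4<7: swap(0,1), lo=1 mid=2 ⇒ [4,7,17,10,19,12,21,18,20,11,14,15,16]
17>7: swap(2,6), hi=5 ⇒ [4,7,21,10,19,12,17,18,20,11,14,15,16]
21>7: swap(2,5), hi=4 ⇒ [4,7,12,10,19,21,17,18,20,11,14,15,16]
12>7: swap(2,4), hi=3 ⇒ [4,7,19,10,12,21,17,18,20,11,14,15,16]
19>7: swap(2,3), hi=2 ⇒ [4,7,10,19,12,21,17,18,20,11,14,15,16]
10>7: swap(2,2), hi=1 ⇒ [4,7,10,19,12,21,17,18,20,11,14,15,16]
done. lo=1 hi=1; v=[4,7,10,19,12,21,17,18,20,11,14,15,16]

[4,7,10,19,12,21,17,18,20,11,14,15,16]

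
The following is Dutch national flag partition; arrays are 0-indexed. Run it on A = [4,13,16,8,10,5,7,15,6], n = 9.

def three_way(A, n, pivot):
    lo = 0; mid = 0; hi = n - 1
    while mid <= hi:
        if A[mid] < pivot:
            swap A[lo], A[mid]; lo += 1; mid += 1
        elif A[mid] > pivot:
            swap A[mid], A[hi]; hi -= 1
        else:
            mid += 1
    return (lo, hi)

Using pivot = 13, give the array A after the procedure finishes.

[4,6,8,10,5,7,13,15,16]

lo=0 mid=0 hi=8
4<13: swap(0,0), lo=1 mid=1 ⇒ [4,13,16,8,10,5,7,15,6]
13=13: mid=2
16>13: swap(2,8), hi=7 ⇒ [4,13,6,8,10,5,7,15,16]
6<13: swap(1,2), lo=2 mid=3 ⇒ [4,6,13,8,10,5,7,15,16]
8<13: swap(2,3), lo=3 mid=4 ⇒ [4,6,8,13,10,5,7,15,16]
10<13: swap(3,4), lo=4 mid=5 ⇒ [4,6,8,10,13,5,7,15,16]
5<13: swap(4,5), lo=5 mid=6 ⇒ [4,6,8,10,5,13,7,15,16]
7<13: swap(5,6), lo=6 mid=7 ⇒ [4,6,8,10,5,7,13,15,16]
15>13: swap(7,7), hi=6 ⇒ [4,6,8,10,5,7,13,15,16]
done. lo=6 hi=6; A=[4,6,8,10,5,7,13,15,16]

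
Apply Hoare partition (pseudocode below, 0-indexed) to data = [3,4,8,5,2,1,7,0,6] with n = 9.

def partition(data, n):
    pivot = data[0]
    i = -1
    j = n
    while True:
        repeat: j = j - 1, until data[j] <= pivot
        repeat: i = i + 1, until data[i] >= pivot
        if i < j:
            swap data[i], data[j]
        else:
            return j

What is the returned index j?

2

pivot=3
j stops at 7 (0), i stops at 0 (3); swap ⇒ [0,4,8,5,2,1,7,3,6]
j stops at 5 (1), i stops at 1 (4); swap ⇒ [0,1,8,5,2,4,7,3,6]
j stops at 4 (2), i stops at 2 (8); swap ⇒ [0,1,2,5,8,4,7,3,6]
j stops at 2, i stops at 3; i≥j ⇒ return 2. data=[0,1,2,5,8,4,7,3,6]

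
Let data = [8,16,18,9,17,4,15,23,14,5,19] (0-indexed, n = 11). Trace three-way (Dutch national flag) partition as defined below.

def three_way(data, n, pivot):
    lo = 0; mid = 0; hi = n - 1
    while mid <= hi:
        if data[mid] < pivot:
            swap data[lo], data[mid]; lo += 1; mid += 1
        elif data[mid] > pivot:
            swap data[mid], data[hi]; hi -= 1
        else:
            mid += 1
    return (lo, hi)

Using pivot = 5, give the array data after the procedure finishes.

lo=0 mid=0 hi=10
8>5: swap(0,10), hi=9 ⇒ [19,16,18,9,17,4,15,23,14,5,8]
19>5: swap(0,9), hi=8 ⇒ [5,16,18,9,17,4,15,23,14,19,8]
5=5: mid=1
16>5: swap(1,8), hi=7 ⇒ [5,14,18,9,17,4,15,23,16,19,8]
14>5: swap(1,7), hi=6 ⇒ [5,23,18,9,17,4,15,14,16,19,8]
23>5: swap(1,6), hi=5 ⇒ [5,15,18,9,17,4,23,14,16,19,8]
15>5: swap(1,5), hi=4 ⇒ [5,4,18,9,17,15,23,14,16,19,8]
4<5: swap(0,1), lo=1 mid=2 ⇒ [4,5,18,9,17,15,23,14,16,19,8]
18>5: swap(2,4), hi=3 ⇒ [4,5,17,9,18,15,23,14,16,19,8]
17>5: swap(2,3), hi=2 ⇒ [4,5,9,17,18,15,23,14,16,19,8]
9>5: swap(2,2), hi=1 ⇒ [4,5,9,17,18,15,23,14,16,19,8]
done. lo=1 hi=1; data=[4,5,9,17,18,15,23,14,16,19,8]

[4,5,9,17,18,15,23,14,16,19,8]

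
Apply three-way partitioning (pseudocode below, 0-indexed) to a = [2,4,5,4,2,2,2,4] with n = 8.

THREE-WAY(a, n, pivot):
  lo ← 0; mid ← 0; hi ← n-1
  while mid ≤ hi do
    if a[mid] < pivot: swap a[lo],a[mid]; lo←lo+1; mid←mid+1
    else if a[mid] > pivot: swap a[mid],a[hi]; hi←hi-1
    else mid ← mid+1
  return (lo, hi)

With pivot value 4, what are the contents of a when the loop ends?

pivot = 4; lo=0, mid=0, hi=7
a[mid]=2<4: swap a[0],a[0]; lo=1,mid=1 → [2,4,5,4,2,2,2,4]
a[mid]=4=4: mid=2
a[mid]=5>4: swap a[2],a[7]; hi=6 → [2,4,4,4,2,2,2,5]
a[mid]=4=4: mid=3
a[mid]=4=4: mid=4
a[mid]=2<4: swap a[1],a[4]; lo=2,mid=5 → [2,2,4,4,4,2,2,5]
a[mid]=2<4: swap a[2],a[5]; lo=3,mid=6 → [2,2,2,4,4,4,2,5]
a[mid]=2<4: swap a[3],a[6]; lo=4,mid=7 → [2,2,2,2,4,4,4,5]
end: lo=4, hi=6; a = [2,2,2,2,4,4,4,5]

[2,2,2,2,4,4,4,5]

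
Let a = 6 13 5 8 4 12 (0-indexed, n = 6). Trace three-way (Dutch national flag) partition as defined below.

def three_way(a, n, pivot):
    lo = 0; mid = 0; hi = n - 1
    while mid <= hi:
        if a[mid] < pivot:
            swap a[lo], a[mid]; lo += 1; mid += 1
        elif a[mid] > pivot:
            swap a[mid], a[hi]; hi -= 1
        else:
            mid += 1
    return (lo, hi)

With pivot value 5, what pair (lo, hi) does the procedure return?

(1, 1)

lo=0 mid=0 hi=5
6>5: swap(0,5), hi=4 ⇒ 12 13 5 8 4 6
12>5: swap(0,4), hi=3 ⇒ 4 13 5 8 12 6
4<5: swap(0,0), lo=1 mid=1 ⇒ 4 13 5 8 12 6
13>5: swap(1,3), hi=2 ⇒ 4 8 5 13 12 6
8>5: swap(1,2), hi=1 ⇒ 4 5 8 13 12 6
5=5: mid=2
done. lo=1 hi=1; a=4 5 8 13 12 6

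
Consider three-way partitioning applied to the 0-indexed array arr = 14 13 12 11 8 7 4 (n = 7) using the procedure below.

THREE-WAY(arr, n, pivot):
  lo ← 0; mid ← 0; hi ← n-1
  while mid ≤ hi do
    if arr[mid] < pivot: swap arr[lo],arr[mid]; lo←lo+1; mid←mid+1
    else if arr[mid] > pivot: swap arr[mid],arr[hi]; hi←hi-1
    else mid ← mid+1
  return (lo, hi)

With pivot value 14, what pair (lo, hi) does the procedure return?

(6, 6)

lo=0 mid=0 hi=6
14=14: mid=1
13<14: swap(0,1), lo=1 mid=2 ⇒ 13 14 12 11 8 7 4
12<14: swap(1,2), lo=2 mid=3 ⇒ 13 12 14 11 8 7 4
11<14: swap(2,3), lo=3 mid=4 ⇒ 13 12 11 14 8 7 4
8<14: swap(3,4), lo=4 mid=5 ⇒ 13 12 11 8 14 7 4
7<14: swap(4,5), lo=5 mid=6 ⇒ 13 12 11 8 7 14 4
4<14: swap(5,6), lo=6 mid=7 ⇒ 13 12 11 8 7 4 14
done. lo=6 hi=6; arr=13 12 11 8 7 4 14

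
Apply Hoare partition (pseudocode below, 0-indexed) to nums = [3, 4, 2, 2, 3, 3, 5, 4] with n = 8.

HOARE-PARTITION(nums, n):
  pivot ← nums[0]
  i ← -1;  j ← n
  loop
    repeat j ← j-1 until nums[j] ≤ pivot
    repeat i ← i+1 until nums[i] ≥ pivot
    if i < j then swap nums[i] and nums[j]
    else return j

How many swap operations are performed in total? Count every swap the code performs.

pivot = nums[0] = 3; i = -1, j = 8
j→5 (nums[5]=3≤3), i→0 (nums[0]=3≥3); i<j, swap → [3, 4, 2, 2, 3, 3, 5, 4]
j→4 (nums[4]=3≤3), i→1 (nums[1]=4≥3); i<j, swap → [3, 3, 2, 2, 4, 3, 5, 4]
j→3, i→4; i≥j, return j=3. nums = [3, 3, 2, 2, 4, 3, 5, 4]

2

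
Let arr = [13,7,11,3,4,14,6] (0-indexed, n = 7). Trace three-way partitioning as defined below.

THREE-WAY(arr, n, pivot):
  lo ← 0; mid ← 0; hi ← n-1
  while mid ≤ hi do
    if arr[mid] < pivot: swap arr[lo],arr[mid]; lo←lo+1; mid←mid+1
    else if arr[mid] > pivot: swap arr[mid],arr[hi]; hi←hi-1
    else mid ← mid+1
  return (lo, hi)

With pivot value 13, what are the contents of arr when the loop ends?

pivot = 13; lo=0, mid=0, hi=6
arr[mid]=13=13: mid=1
arr[mid]=7<13: swap arr[0],arr[1]; lo=1,mid=2 → [7,13,11,3,4,14,6]
arr[mid]=11<13: swap arr[1],arr[2]; lo=2,mid=3 → [7,11,13,3,4,14,6]
arr[mid]=3<13: swap arr[2],arr[3]; lo=3,mid=4 → [7,11,3,13,4,14,6]
arr[mid]=4<13: swap arr[3],arr[4]; lo=4,mid=5 → [7,11,3,4,13,14,6]
arr[mid]=14>13: swap arr[5],arr[6]; hi=5 → [7,11,3,4,13,6,14]
arr[mid]=6<13: swap arr[4],arr[5]; lo=5,mid=6 → [7,11,3,4,6,13,14]
end: lo=5, hi=5; arr = [7,11,3,4,6,13,14]

[7,11,3,4,6,13,14]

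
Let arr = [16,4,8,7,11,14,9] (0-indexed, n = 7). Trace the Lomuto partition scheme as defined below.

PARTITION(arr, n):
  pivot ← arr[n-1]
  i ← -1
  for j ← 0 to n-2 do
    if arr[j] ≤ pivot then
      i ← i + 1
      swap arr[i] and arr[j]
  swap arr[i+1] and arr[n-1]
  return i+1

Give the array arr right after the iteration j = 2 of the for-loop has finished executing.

[4,8,16,7,11,14,9]

pivot = arr[6] = 9; i = -1
j=0: arr[0]=16 > 9 → no swap
j=1: arr[1]=4 ≤ 9 → i=0, swap arr[0],arr[1] → [4,16,8,7,11,14,9]
j=2: arr[2]=8 ≤ 9 → i=1, swap arr[1],arr[2] → [4,8,16,7,11,14,9]
(after j=2) arr = [4,8,16,7,11,14,9]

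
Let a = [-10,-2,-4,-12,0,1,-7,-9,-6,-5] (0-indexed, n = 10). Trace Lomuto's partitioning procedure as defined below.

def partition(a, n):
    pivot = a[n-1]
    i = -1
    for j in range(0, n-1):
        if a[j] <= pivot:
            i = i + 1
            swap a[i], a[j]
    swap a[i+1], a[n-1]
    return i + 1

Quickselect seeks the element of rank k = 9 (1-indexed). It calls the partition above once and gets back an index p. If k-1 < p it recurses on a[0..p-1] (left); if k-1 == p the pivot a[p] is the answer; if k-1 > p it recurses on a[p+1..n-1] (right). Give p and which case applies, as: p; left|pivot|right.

5; right

pivot = a[9] = -5; i = -1
j=0: a[0]=-10 ≤ -5 → i=0, swap a[0],a[0] (no change) → [-10,-2,-4,-12,0,1,-7,-9,-6,-5]
j=1: a[1]=-2 > -5 → no swap
j=2: a[2]=-4 > -5 → no swap
j=3: a[3]=-12 ≤ -5 → i=1, swap a[1],a[3] → [-10,-12,-4,-2,0,1,-7,-9,-6,-5]
j=4: a[4]=0 > -5 → no swap
j=5: a[5]=1 > -5 → no swap
j=6: a[6]=-7 ≤ -5 → i=2, swap a[2],a[6] → [-10,-12,-7,-2,0,1,-4,-9,-6,-5]
j=7: a[7]=-9 ≤ -5 → i=3, swap a[3],a[7] → [-10,-12,-7,-9,0,1,-4,-2,-6,-5]
j=8: a[8]=-6 ≤ -5 → i=4, swap a[4],a[8] → [-10,-12,-7,-9,-6,1,-4,-2,0,-5]
final swap a[5],a[9] → [-10,-12,-7,-9,-6,-5,-4,-2,0,1]; return 5
p = 5; k-1 = 8 > 5 ⇒ right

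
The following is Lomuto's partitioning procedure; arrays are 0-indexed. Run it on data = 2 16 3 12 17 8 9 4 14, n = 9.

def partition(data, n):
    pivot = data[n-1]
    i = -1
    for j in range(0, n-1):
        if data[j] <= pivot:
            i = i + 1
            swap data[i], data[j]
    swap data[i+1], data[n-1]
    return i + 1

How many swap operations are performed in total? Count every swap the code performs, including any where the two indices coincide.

7

pivot = data[8] = 14; i = -1
j=0: data[0]=2 ≤ 14 → i=0, swap data[0],data[0] (no change) → 2 16 3 12 17 8 9 4 14
j=1: data[1]=16 > 14 → no swap
j=2: data[2]=3 ≤ 14 → i=1, swap data[1],data[2] → 2 3 16 12 17 8 9 4 14
j=3: data[3]=12 ≤ 14 → i=2, swap data[2],data[3] → 2 3 12 16 17 8 9 4 14
j=4: data[4]=17 > 14 → no swap
j=5: data[5]=8 ≤ 14 → i=3, swap data[3],data[5] → 2 3 12 8 17 16 9 4 14
j=6: data[6]=9 ≤ 14 → i=4, swap data[4],data[6] → 2 3 12 8 9 16 17 4 14
j=7: data[7]=4 ≤ 14 → i=5, swap data[5],data[7] → 2 3 12 8 9 4 17 16 14
final swap data[6],data[8] → 2 3 12 8 9 4 14 16 17; return 6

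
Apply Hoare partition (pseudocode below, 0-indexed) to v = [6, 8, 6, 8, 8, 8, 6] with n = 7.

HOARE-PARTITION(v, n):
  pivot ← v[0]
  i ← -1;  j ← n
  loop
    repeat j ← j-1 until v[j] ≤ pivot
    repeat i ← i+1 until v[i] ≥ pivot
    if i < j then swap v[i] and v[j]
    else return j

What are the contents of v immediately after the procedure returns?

[6, 6, 8, 8, 8, 8, 6]

pivot=6
j stops at 6 (6), i stops at 0 (6); swap ⇒ [6, 8, 6, 8, 8, 8, 6]
j stops at 2 (6), i stops at 1 (8); swap ⇒ [6, 6, 8, 8, 8, 8, 6]
j stops at 1, i stops at 2; i≥j ⇒ return 1. v=[6, 6, 8, 8, 8, 8, 6]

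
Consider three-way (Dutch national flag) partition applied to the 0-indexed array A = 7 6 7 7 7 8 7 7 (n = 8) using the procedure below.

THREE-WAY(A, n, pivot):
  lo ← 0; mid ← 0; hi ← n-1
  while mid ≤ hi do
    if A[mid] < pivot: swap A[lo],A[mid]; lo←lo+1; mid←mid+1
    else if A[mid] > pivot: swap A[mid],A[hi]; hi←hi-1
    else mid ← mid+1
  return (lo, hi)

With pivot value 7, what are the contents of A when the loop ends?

6 7 7 7 7 7 7 8

pivot = 7; lo=0, mid=0, hi=7
A[mid]=7=7: mid=1
A[mid]=6<7: swap A[0],A[1]; lo=1,mid=2 → 6 7 7 7 7 8 7 7
A[mid]=7=7: mid=3
A[mid]=7=7: mid=4
A[mid]=7=7: mid=5
A[mid]=8>7: swap A[5],A[7]; hi=6 → 6 7 7 7 7 7 7 8
A[mid]=7=7: mid=6
A[mid]=7=7: mid=7
end: lo=1, hi=6; A = 6 7 7 7 7 7 7 8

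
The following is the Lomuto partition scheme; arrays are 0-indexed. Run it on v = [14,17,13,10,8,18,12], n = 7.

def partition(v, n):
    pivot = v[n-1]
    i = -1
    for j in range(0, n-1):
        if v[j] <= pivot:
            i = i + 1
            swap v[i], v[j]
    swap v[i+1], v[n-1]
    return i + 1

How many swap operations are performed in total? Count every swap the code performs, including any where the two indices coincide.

3

pivot=12, i=-1
j=0: 14>12, skip
j=1: 17>12, skip
j=2: 13>12, skip
j=3: 10≤12, i=0, swap(0,3) ⇒ [10,17,13,14,8,18,12]
j=4: 8≤12, i=1, swap(1,4) ⇒ [10,8,13,14,17,18,12]
j=5: 18>12, skip
swap(2,6) ⇒ [10,8,12,14,17,18,13]; return 2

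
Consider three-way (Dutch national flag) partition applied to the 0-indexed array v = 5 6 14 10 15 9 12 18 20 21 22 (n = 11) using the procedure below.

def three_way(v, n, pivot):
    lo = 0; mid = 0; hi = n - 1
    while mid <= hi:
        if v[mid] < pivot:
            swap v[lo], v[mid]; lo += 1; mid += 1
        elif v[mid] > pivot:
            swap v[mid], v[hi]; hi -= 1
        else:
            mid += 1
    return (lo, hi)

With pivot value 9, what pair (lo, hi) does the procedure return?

(2, 2)

pivot = 9; lo=0, mid=0, hi=10
v[mid]=5<9: swap v[0],v[0]; lo=1,mid=1 → 5 6 14 10 15 9 12 18 20 21 22
v[mid]=6<9: swap v[1],v[1]; lo=2,mid=2 → 5 6 14 10 15 9 12 18 20 21 22
v[mid]=14>9: swap v[2],v[10]; hi=9 → 5 6 22 10 15 9 12 18 20 21 14
v[mid]=22>9: swap v[2],v[9]; hi=8 → 5 6 21 10 15 9 12 18 20 22 14
v[mid]=21>9: swap v[2],v[8]; hi=7 → 5 6 20 10 15 9 12 18 21 22 14
v[mid]=20>9: swap v[2],v[7]; hi=6 → 5 6 18 10 15 9 12 20 21 22 14
v[mid]=18>9: swap v[2],v[6]; hi=5 → 5 6 12 10 15 9 18 20 21 22 14
v[mid]=12>9: swap v[2],v[5]; hi=4 → 5 6 9 10 15 12 18 20 21 22 14
v[mid]=9=9: mid=3
v[mid]=10>9: swap v[3],v[4]; hi=3 → 5 6 9 15 10 12 18 20 21 22 14
v[mid]=15>9: swap v[3],v[3]; hi=2 → 5 6 9 15 10 12 18 20 21 22 14
end: lo=2, hi=2; v = 5 6 9 15 10 12 18 20 21 22 14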